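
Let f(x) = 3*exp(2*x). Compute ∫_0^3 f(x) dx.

-3/2 + 3*exp(6)/2

An antiderivative is F(x) = 3*exp(2*x)/2.
Then F(3) - F(0) = (3*exp(6)/2) - (3/2) = -3/2 + 3*exp(6)/2.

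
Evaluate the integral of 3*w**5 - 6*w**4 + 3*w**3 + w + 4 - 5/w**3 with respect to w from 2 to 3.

By the power rule, an antiderivative is F(w) = w**6/2 - 6*w**5/5 + 3*w**4/4 + w**2/2 + 4*w + 5/(2*w**2).
Then F(3) - F(2) = (27077/180) - (649/40) = 48313/360.

48313/360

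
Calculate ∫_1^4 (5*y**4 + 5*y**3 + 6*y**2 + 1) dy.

By the power rule, an antiderivative is F(y) = y**5 + 5*y**4/4 + 2*y**3 + y.
Then F(4) - F(1) = (1476) - (21/4) = 5883/4.

5883/4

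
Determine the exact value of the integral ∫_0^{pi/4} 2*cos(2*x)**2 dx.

Use the identity cos^2(2*x) = (1 + cos(4*x))/2.
An antiderivative is F(x) = x + sin(4*x)/4.
Then F(pi/4) - F(0) = (pi/4) - (0) = pi/4.

pi/4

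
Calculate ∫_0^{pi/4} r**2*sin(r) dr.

Integrate by parts twice (u = r^2, dv = sin(r) dr).
An antiderivative is F(r) = -r**2*cos(r) + 2*r*sin(r) + 2*cos(r).
Then F(pi/4) - F(0) = (sqrt(2)*(-pi**2 + 8*pi + 32)/32) - (2) = -2 - sqrt(2)*pi**2/32 + sqrt(2)*pi/4 + sqrt(2).

-2 - sqrt(2)*pi**2/32 + sqrt(2)*pi/4 + sqrt(2)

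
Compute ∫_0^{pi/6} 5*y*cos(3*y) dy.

-5/9 + 5*pi/18

Integrate by parts once (u = y, dv = 5*cos(3*y) dy).
An antiderivative is F(y) = 5*y*sin(3*y)/3 + 5*cos(3*y)/9.
Then F(pi/6) - F(0) = (5*pi/18) - (5/9) = -5/9 + 5*pi/18.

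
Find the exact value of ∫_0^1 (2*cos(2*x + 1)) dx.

-sin(1) + sin(3)

Let u = 2*x + 1, so du = 2 dx. When x = 0, u = 1; when x = 1, u = 3.
The integral becomes ∫ cos(u) du from 1 to 3, with antiderivative sin(u).
Back in x: F(x) = sin(2*x + 1).
Then F(1) - F(0) = (sin(3)) - (sin(1)) = -sin(1) + sin(3).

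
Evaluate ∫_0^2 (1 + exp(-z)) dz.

An antiderivative is F(z) = z - exp(-z).
Then F(2) - F(0) = (2 - exp(-2)) - (-1) = 3 - exp(-2).

3 - exp(-2)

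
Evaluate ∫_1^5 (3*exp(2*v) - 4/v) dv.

An antiderivative is F(v) = 3*exp(2*v)/2 - 4*log(v).
Then F(5) - F(1) = (-4*log(5) + 3*exp(10)/2) - (3*exp(2)/2) = -3*exp(2)/2 - 4*log(5) + 3*exp(10)/2.

-3*exp(2)/2 - 4*log(5) + 3*exp(10)/2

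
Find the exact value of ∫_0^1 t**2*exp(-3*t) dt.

2/27 - 17*exp(-3)/27

Integrate by parts twice (u = t^2, dv = exp(-3*t) dt).
An antiderivative is F(t) = (-9*t**2 - 6*t - 2)*exp(-3*t)/27.
Then F(1) - F(0) = (-17*exp(-3)/27) - (-2/27) = 2/27 - 17*exp(-3)/27.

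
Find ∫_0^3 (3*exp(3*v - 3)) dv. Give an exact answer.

-(1 - exp(9))*exp(-3)

Let u = 3*v - 3, so du = 3 dv. When v = 0, u = -3; when v = 3, u = 6.
The integral becomes ∫ exp(u) du from -3 to 6, with antiderivative exp(u).
Back in v: F(v) = exp(3*v - 3).
Then F(3) - F(0) = (exp(6)) - (exp(-3)) = -(1 - exp(9))*exp(-3).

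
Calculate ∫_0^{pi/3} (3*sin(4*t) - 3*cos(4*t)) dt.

An antiderivative is F(t) = -3*sin(4*t)/4 - 3*cos(4*t)/4.
Then F(pi/3) - F(0) = (3/8 + 3*sqrt(3)/8) - (-3/4) = 3*sqrt(3)/8 + 9/8.

3*sqrt(3)/8 + 9/8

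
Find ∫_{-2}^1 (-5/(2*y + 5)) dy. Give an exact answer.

An antiderivative is F(y) = -5*log(2*y + 5)/2.
Then F(1) - F(-2) = (-5*log(7)/2) - (0) = -5*log(7)/2.

-5*log(7)/2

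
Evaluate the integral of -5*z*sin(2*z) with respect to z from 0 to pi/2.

Integrate by parts once (u = z, dv = -5*sin(2*z) dz).
An antiderivative is F(z) = 5*z*cos(2*z)/2 - 5*sin(2*z)/4.
Then F(pi/2) - F(0) = (-5*pi/4) - (0) = -5*pi/4.

-5*pi/4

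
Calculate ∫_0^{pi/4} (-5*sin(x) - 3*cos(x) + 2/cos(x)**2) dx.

An antiderivative is F(x) = -3*sin(x) + 5*cos(x) + 2*tan(x).
Then F(pi/4) - F(0) = (sqrt(2) + 2) - (5) = -3 + sqrt(2).

-3 + sqrt(2)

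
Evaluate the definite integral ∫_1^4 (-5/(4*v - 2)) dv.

An antiderivative is F(v) = -5*log(4*v - 2)/4.
Then F(4) - F(1) = (-5*log(14)/4) - (-5*log(2)/4) = -5*log(7)/4.

-5*log(7)/4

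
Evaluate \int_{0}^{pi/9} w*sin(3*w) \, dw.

-pi/54 + sqrt(3)/18

Integrate by parts once (u = w, dv = sin(3*w) dw).
An antiderivative is F(w) = -w*cos(3*w)/3 + sin(3*w)/9.
Then F(pi/9) - F(0) = (-pi/54 + sqrt(3)/18) - (0) = -pi/54 + sqrt(3)/18.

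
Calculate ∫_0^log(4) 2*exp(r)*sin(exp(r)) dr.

Let u = exp(r), so du = exp(r) dr. When r = 0, u = 1; when r = log(4), u = 4.
The integral becomes 2·∫ sin(u) du from 1 to 4, with antiderivative -2*cos(u).
Back in r: F(r) = -2*cos(exp(r)).
Then F(log(4)) - F(0) = (-2*cos(4)) - (-2*cos(1)) = 2*cos(1) - 2*cos(4).

2*cos(1) - 2*cos(4)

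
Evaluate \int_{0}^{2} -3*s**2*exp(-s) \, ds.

-6 + 30*exp(-2)

Integrate by parts twice (u = s^2, dv = -3*exp(-s) ds).
An antiderivative is F(s) = (3*s**2 + 6*s + 6)*exp(-s).
Then F(2) - F(0) = (30*exp(-2)) - (6) = -6 + 30*exp(-2).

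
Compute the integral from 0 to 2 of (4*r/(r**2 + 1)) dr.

Let u = r**2 + 1, so du = 2*r dr. When r = 0, u = 1; when r = 2, u = 5.
The integral becomes 2·∫ 1/u du from 1 to 5, with antiderivative 2*log(u).
Back in r: F(r) = 2*log(r**2 + 1).
Then F(2) - F(0) = (log(25)) - (0) = log(25).

log(25)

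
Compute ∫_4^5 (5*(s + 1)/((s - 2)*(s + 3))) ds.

Factor the denominator: s**2 + s - 6 = (s + 3)(s - 2).
Partial fractions: 5*(s + 1)/((s - 2)*(s + 3)) = 2/(s + 3) + 3/(s - 2).
An antiderivative is F(s) = 3*log(s - 2) + 2*log(s + 3).
Then F(5) - F(4) = (3*log(3) + 6*log(2)) - (3*log(2) + 2*log(7)) = -2*log(7) + 3*log(2) + 3*log(3).

-2*log(7) + 3*log(2) + 3*log(3)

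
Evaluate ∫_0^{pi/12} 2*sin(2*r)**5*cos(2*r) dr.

1/384

Let u = sin(2*r), so du = 2*cos(2*r) dr. When r = 0, u = 0; when r = pi/12, u = 1/2.
The integral becomes ∫ u**5 du from 0 to 1/2, with antiderivative u**6/6.
Back in r: F(r) = sin(2*r)**6/6.
Then F(pi/12) - F(0) = (1/384) - (0) = 1/384.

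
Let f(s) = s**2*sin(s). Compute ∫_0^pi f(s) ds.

Integrate by parts twice (u = s^2, dv = sin(s) ds).
An antiderivative is F(s) = -s**2*cos(s) + 2*s*sin(s) + 2*cos(s).
Then F(pi) - F(0) = (-2 + pi**2) - (2) = -4 + pi**2.

-4 + pi**2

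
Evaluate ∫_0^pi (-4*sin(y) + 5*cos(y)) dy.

-8

An antiderivative is F(y) = 5*sin(y) + 4*cos(y).
Then F(pi) - F(0) = (-4) - (4) = -8.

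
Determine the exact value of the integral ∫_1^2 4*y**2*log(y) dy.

Integrate by parts once (u = ln y, dv = 4*y**2 dy).
An antiderivative is F(y) = 4*y**3*(3*log(y) - 1)/9.
Then F(2) - F(1) = (-32/9 + 32*log(2)/3) - (-4/9) = -28/9 + 32*log(2)/3.

-28/9 + 32*log(2)/3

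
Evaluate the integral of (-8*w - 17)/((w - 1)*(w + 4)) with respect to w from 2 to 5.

-7*log(2) - 3*log(3)

Factor the denominator: w**2 + 3*w - 4 = (w + 4)(w - 1).
Partial fractions: (-8*w - 17)/((w - 1)*(w + 4)) = -3/(w + 4) - 5/(w - 1).
An antiderivative is F(w) = -5*log(w - 1) - 3*log(w + 4).
Then F(5) - F(2) = (-10*log(2) - 6*log(3)) - (-3*log(3) - 3*log(2)) = -7*log(2) - 3*log(3).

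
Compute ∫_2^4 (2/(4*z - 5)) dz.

An antiderivative is F(z) = log(4*z - 5)/2.
Then F(4) - F(2) = (log(11)/2) - (log(3)/2) = -log(3)/2 + log(11)/2.

-log(3)/2 + log(11)/2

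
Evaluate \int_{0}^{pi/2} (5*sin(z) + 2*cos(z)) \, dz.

7

An antiderivative is F(z) = 2*sin(z) - 5*cos(z).
Then F(pi/2) - F(0) = (2) - (-5) = 7.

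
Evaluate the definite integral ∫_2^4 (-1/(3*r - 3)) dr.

-log(3)/3

An antiderivative is F(r) = -log(3*r - 3)/3.
Then F(4) - F(2) = (-2*log(3)/3) - (-log(3)/3) = -log(3)/3.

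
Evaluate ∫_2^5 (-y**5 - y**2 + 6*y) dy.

By the power rule, an antiderivative is F(y) = -y**6/6 - y**3/3 + 3*y**2.
Then F(5) - F(2) = (-15425/6) - (-4/3) = -5139/2.

-5139/2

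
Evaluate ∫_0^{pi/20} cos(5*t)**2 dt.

Use the identity cos^2(5*t) = (1 + cos(10*t))/2.
An antiderivative is F(t) = t/2 + sin(10*t)/20.
Then F(pi/20) - F(0) = (1/20 + pi/40) - (0) = 1/20 + pi/40.

1/20 + pi/40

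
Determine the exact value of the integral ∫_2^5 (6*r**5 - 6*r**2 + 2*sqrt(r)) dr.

-8*sqrt(2)/3 + 20*sqrt(5)/3 + 15327

By the power rule, an antiderivative is F(r) = r**6 + 4*r**(3/2)/3 - 2*r**3.
Then F(5) - F(2) = (20*sqrt(5)/3 + 15375) - (8*sqrt(2)/3 + 48) = -8*sqrt(2)/3 + 20*sqrt(5)/3 + 15327.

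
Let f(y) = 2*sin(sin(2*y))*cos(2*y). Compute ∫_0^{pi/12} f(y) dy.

Let u = sin(2*y), so du = 2*cos(2*y) dy. When y = 0, u = 0; when y = pi/12, u = 1/2.
The integral becomes ∫ sin(u) du from 0 to 1/2, with antiderivative -cos(u).
Back in y: F(y) = -cos(sin(2*y)).
Then F(pi/12) - F(0) = (-cos(1/2)) - (-1) = 1 - cos(1/2).

1 - cos(1/2)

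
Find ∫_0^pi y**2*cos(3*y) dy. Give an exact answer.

-2*pi/9

Integrate by parts twice (u = y^2, dv = cos(3*y) dy).
An antiderivative is F(y) = y**2*sin(3*y)/3 + 2*y*cos(3*y)/9 - 2*sin(3*y)/27.
Then F(pi) - F(0) = (-2*pi/9) - (0) = -2*pi/9.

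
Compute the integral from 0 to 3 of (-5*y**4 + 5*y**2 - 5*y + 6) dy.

-405/2

By the power rule, an antiderivative is F(y) = -y**5 + 5*y**3/3 - 5*y**2/2 + 6*y.
Then F(3) - F(0) = (-405/2) - (0) = -405/2.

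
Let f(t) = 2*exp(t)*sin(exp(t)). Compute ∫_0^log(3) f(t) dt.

2*cos(1) - 2*cos(3)

Let u = exp(t), so du = exp(t) dt. When t = 0, u = 1; when t = log(3), u = 3.
The integral becomes 2·∫ sin(u) du from 1 to 3, with antiderivative -2*cos(u).
Back in t: F(t) = -2*cos(exp(t)).
Then F(log(3)) - F(0) = (-2*cos(3)) - (-2*cos(1)) = 2*cos(1) - 2*cos(3).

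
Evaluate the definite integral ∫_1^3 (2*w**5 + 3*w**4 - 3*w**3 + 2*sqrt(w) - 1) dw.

4*sqrt(3) + 4868/15

By the power rule, an antiderivative is F(w) = w**6/3 + 3*w**5/5 - 3*w**4/4 + 4*w**(3/2)/3 - w.
Then F(3) - F(1) = (4*sqrt(3) + 6501/20) - (31/60) = 4*sqrt(3) + 4868/15.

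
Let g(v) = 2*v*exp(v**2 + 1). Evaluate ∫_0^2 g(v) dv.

Let u = v**2 + 1, so du = 2*v dv. When v = 0, u = 1; when v = 2, u = 5.
The integral becomes ∫ exp(u) du from 1 to 5, with antiderivative exp(u).
Back in v: F(v) = exp(v**2 + 1).
Then F(2) - F(0) = (exp(5)) - (exp(1)) = -exp(1) + exp(5).

-exp(1) + exp(5)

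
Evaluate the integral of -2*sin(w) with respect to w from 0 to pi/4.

An antiderivative is F(w) = 2*cos(w).
Then F(pi/4) - F(0) = (sqrt(2)) - (2) = -2 + sqrt(2).

-2 + sqrt(2)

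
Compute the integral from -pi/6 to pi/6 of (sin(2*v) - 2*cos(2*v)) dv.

-sqrt(3)

An antiderivative is F(v) = -sin(2*v) - cos(2*v)/2.
Then F(pi/6) - F(-pi/6) = (-sqrt(3)/2 - 1/4) - (-1/4 + sqrt(3)/2) = -sqrt(3).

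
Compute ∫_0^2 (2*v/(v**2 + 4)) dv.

log(2)

Let u = v**2 + 4, so du = 2*v dv. When v = 0, u = 4; when v = 2, u = 8.
The integral becomes ∫ 1/u du from 4 to 8, with antiderivative log(u).
Back in v: F(v) = log(v**2 + 4).
Then F(2) - F(0) = (log(8)) - (log(4)) = log(2).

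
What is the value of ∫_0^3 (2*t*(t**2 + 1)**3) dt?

9999/4

Let u = t**2 + 1, so du = 2*t dt. When t = 0, u = 1; when t = 3, u = 10.
The integral becomes ∫ u**3 du from 1 to 10, with antiderivative u**4/4.
Back in t: F(t) = (t**2 + 1)**4/4.
Then F(3) - F(0) = (2500) - (1/4) = 9999/4.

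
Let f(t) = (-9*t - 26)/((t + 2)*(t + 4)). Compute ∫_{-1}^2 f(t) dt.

Factor the denominator: t**2 + 6*t + 8 = (t + 4)(t + 2).
Partial fractions: (-9*t - 26)/((t + 2)*(t + 4)) = -5/(t + 4) - 4/(t + 2).
An antiderivative is F(t) = -4*log(t + 2) - 5*log(t + 4).
Then F(2) - F(-1) = (-13*log(2) - 5*log(3)) - (-5*log(3)) = -13*log(2).

-13*log(2)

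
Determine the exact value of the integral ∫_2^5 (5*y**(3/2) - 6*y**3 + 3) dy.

-1809/2 - 8*sqrt(2) + 50*sqrt(5)

By the power rule, an antiderivative is F(y) = 2*y**(5/2) - 3*y**4/2 + 3*y.
Then F(5) - F(2) = (-1845/2 + 50*sqrt(5)) - (-18 + 8*sqrt(2)) = -1809/2 - 8*sqrt(2) + 50*sqrt(5).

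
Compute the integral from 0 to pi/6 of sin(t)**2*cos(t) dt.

1/24

Let u = sin(t), so du = cos(t) dt. When t = 0, u = 0; when t = pi/6, u = 1/2.
The integral becomes ∫ u**2 du from 0 to 1/2, with antiderivative u**3/3.
Back in t: F(t) = sin(t)**3/3.
Then F(pi/6) - F(0) = (1/24) - (0) = 1/24.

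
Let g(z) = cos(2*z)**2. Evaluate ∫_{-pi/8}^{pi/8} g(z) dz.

Use the identity cos^2(2*z) = (1 + cos(4*z))/2.
An antiderivative is F(z) = z/2 + sin(4*z)/8.
Then F(pi/8) - F(-pi/8) = (1/8 + pi/16) - (-pi/16 - 1/8) = 1/4 + pi/8.

1/4 + pi/8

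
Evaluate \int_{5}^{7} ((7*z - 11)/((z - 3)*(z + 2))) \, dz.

-5*log(7) + 2*log(2) + 10*log(3)

Factor the denominator: z**2 - z - 6 = (z + 2)(z - 3).
Partial fractions: (7*z - 11)/((z - 3)*(z + 2)) = 5/(z + 2) + 2/(z - 3).
An antiderivative is F(z) = 2*log(z - 3) + 5*log(z + 2).
Then F(7) - F(5) = (4*log(2) + 10*log(3)) - (2*log(2) + 5*log(7)) = -5*log(7) + 2*log(2) + 10*log(3).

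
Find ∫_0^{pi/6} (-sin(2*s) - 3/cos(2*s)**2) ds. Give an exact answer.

An antiderivative is F(s) = cos(2*s)/2 - 3*tan(2*s)/2.
Then F(pi/6) - F(0) = (1/4 - 3*sqrt(3)/2) - (1/2) = -3*sqrt(3)/2 - 1/4.

-3*sqrt(3)/2 - 1/4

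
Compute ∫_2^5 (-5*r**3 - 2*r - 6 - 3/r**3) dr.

-160113/200

By the power rule, an antiderivative is F(r) = -5*r**4/4 - r**2 - 6*r + 3/(2*r**2).
Then F(5) - F(2) = (-83619/100) - (-285/8) = -160113/200.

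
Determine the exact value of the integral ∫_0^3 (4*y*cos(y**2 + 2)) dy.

Let u = y**2 + 2, so du = 2*y dy. When y = 0, u = 2; when y = 3, u = 11.
The integral becomes 2·∫ cos(u) du from 2 to 11, with antiderivative 2*sin(u).
Back in y: F(y) = 2*sin(y**2 + 2).
Then F(3) - F(0) = (2*sin(11)) - (2*sin(2)) = 2*sin(11) - 2*sin(2).

2*sin(11) - 2*sin(2)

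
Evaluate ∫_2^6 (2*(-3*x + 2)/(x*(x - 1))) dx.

Factor the denominator: x**2 - x = x(x - 1).
Partial fractions: 2*(-3*x + 2)/(x*(x - 1)) = -4/x - 2/(x - 1).
An antiderivative is F(x) = -4*log(x) - 2*log(x - 1).
Then F(6) - F(2) = (-4*log(3) - 2*log(5) - 4*log(2)) - (-log(16)) = -4*log(3) - 2*log(5).

-4*log(3) - 2*log(5)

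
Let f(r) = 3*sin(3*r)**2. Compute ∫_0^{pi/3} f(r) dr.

pi/2

Use the identity sin^2(3*r) = (1 - cos(6*r))/2.
An antiderivative is F(r) = 3*r/2 - sin(6*r)/4.
Then F(pi/3) - F(0) = (pi/2) - (0) = pi/2.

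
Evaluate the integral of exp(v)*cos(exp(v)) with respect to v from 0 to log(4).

Let u = exp(v), so du = exp(v) dv. When v = 0, u = 1; when v = log(4), u = 4.
The integral becomes ∫ cos(u) du from 1 to 4, with antiderivative sin(u).
Back in v: F(v) = sin(exp(v)).
Then F(log(4)) - F(0) = (sin(4)) - (sin(1)) = -sin(1) + sin(4).

-sin(1) + sin(4)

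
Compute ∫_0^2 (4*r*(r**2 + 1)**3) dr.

312

Let u = r**2 + 1, so du = 2*r dr. When r = 0, u = 1; when r = 2, u = 5.
The integral becomes 2·∫ u**3 du from 1 to 5, with antiderivative u**4/2.
Back in r: F(r) = (r**2 + 1)**4/2.
Then F(2) - F(0) = (625/2) - (1/2) = 312.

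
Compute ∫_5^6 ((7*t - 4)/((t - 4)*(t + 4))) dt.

Factor the denominator: t**2 - 16 = (t + 4)(t - 4).
Partial fractions: (7*t - 4)/((t - 4)*(t + 4)) = 4/(t + 4) + 3/(t - 4).
An antiderivative is F(t) = 3*log(t - 4) + 4*log(t + 4).
Then F(6) - F(5) = (7*log(2) + 4*log(5)) - (8*log(3)) = -8*log(3) + 7*log(2) + 4*log(5).

-8*log(3) + 7*log(2) + 4*log(5)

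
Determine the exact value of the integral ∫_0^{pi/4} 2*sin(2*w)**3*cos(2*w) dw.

1/4

Let u = sin(2*w), so du = 2*cos(2*w) dw. When w = 0, u = 0; when w = pi/4, u = 1.
The integral becomes ∫ u**3 du from 0 to 1, with antiderivative u**4/4.
Back in w: F(w) = sin(2*w)**4/4.
Then F(pi/4) - F(0) = (1/4) - (0) = 1/4.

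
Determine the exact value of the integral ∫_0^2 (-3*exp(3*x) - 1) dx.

An antiderivative is F(x) = -exp(3*x) - x.
Then F(2) - F(0) = (-exp(6) - 2) - (-1) = -exp(6) - 1.

-exp(6) - 1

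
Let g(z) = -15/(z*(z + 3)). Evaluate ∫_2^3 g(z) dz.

Factor the denominator: z**2 + 3*z = (z + 3)z.
Partial fractions: -15/(z*(z + 3)) = 5/(z + 3) - 5/z.
An antiderivative is F(z) = -5*log(z) + 5*log(z + 3).
Then F(3) - F(2) = (log(32)) - (-5*log(2) + 5*log(5)) = -5*log(5) + 10*log(2).

-5*log(5) + 10*log(2)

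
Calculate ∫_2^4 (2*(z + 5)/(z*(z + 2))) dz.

-3*log(3) + 8*log(2)

Factor the denominator: z**2 + 2*z = (z + 2)z.
Partial fractions: 2*(z + 5)/(z*(z + 2)) = -3/(z + 2) + 5/z.
An antiderivative is F(z) = 5*log(z) - 3*log(z + 2).
Then F(4) - F(2) = (-3*log(3) + 7*log(2)) - (-log(2)) = -3*log(3) + 8*log(2).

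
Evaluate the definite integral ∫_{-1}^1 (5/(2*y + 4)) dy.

5*log(3)/2

An antiderivative is F(y) = 5*log(2*y + 4)/2.
Then F(1) - F(-1) = (5*log(6)/2) - (5*log(2)/2) = 5*log(3)/2.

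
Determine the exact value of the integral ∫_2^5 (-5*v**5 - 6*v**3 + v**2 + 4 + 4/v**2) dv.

-69144/5

By the power rule, an antiderivative is F(v) = -5*v**6/6 - 3*v**4/2 + v**3/3 + 4*v - 4/v.
Then F(5) - F(2) = (-208462/15) - (-206/3) = -69144/5.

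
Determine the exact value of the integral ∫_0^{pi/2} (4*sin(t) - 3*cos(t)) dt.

An antiderivative is F(t) = -3*sin(t) - 4*cos(t).
Then F(pi/2) - F(0) = (-3) - (-4) = 1.

1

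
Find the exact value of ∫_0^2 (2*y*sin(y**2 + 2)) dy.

Let u = y**2 + 2, so du = 2*y dy. When y = 0, u = 2; when y = 2, u = 6.
The integral becomes ∫ sin(u) du from 2 to 6, with antiderivative -cos(u).
Back in y: F(y) = -cos(y**2 + 2).
Then F(2) - F(0) = (-cos(6)) - (-cos(2)) = -cos(6) + cos(2).

-cos(6) + cos(2)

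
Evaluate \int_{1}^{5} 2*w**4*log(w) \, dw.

-6248/25 + 1250*log(5)

Integrate by parts once (u = ln w, dv = 2*w**4 dw).
An antiderivative is F(w) = 2*w**5*(5*log(w) - 1)/25.
Then F(5) - F(1) = (-250 + 1250*log(5)) - (-2/25) = -6248/25 + 1250*log(5).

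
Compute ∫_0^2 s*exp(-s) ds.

Integrate by parts once (u = s, dv = exp(-s) ds).
An antiderivative is F(s) = (-s - 1)*exp(-s).
Then F(2) - F(0) = (-3*exp(-2)) - (-1) = 1 - 3*exp(-2).

1 - 3*exp(-2)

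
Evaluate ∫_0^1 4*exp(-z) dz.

An antiderivative is F(z) = -4*exp(-z).
Then F(1) - F(0) = (-4*exp(-1)) - (-4) = 4 - 4*exp(-1).

4 - 4*exp(-1)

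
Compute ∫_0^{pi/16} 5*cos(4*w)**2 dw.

Use the identity cos^2(4*w) = (1 + cos(8*w))/2.
An antiderivative is F(w) = 5*w/2 + 5*sin(8*w)/16.
Then F(pi/16) - F(0) = (5/16 + 5*pi/32) - (0) = 5/16 + 5*pi/32.

5/16 + 5*pi/32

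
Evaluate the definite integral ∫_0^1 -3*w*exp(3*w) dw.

-2*exp(3)/3 - 1/3

Integrate by parts once (u = w, dv = -3*exp(3*w) dw).
An antiderivative is F(w) = (-3*w + 1)*exp(3*w)/3.
Then F(1) - F(0) = (-2*exp(3)/3) - (1/3) = -2*exp(3)/3 - 1/3.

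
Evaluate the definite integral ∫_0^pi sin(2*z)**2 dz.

pi/2

Use the identity sin^2(2*z) = (1 - cos(4*z))/2.
An antiderivative is F(z) = z/2 - sin(4*z)/8.
Then F(pi) - F(0) = (pi/2) - (0) = pi/2.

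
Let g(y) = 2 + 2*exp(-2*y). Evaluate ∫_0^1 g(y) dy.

3 - exp(-2)

An antiderivative is F(y) = 2*y - exp(-2*y).
Then F(1) - F(0) = (2 - exp(-2)) - (-1) = 3 - exp(-2).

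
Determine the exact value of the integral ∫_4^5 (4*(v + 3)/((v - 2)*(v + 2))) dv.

-4*log(2) - log(7) + 6*log(3)

Factor the denominator: v**2 - 4 = (v + 2)(v - 2).
Partial fractions: 4*(v + 3)/((v - 2)*(v + 2)) = -1/(v + 2) + 5/(v - 2).
An antiderivative is F(v) = 5*log(v - 2) - log(v + 2).
Then F(5) - F(4) = (-log(7) + 5*log(3)) - (log(16/3)) = -4*log(2) - log(7) + 6*log(3).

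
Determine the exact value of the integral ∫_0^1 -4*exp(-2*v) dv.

-2 + 2*exp(-2)

An antiderivative is F(v) = 2*exp(-2*v).
Then F(1) - F(0) = (2*exp(-2)) - (2) = -2 + 2*exp(-2).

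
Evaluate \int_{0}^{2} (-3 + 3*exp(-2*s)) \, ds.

An antiderivative is F(s) = -3*s - 3*exp(-2*s)/2.
Then F(2) - F(0) = (-6 - 3*exp(-4)/2) - (-3/2) = -9/2 - 3*exp(-4)/2.

-9/2 - 3*exp(-4)/2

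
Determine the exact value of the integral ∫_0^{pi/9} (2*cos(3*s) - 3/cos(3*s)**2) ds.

-2*sqrt(3)/3

An antiderivative is F(s) = 2*sin(3*s)/3 - tan(3*s).
Then F(pi/9) - F(0) = (-2*sqrt(3)/3) - (0) = -2*sqrt(3)/3.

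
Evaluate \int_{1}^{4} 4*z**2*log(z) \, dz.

-28 + 512*log(2)/3

Integrate by parts once (u = ln z, dv = 4*z**2 dz).
An antiderivative is F(z) = 4*z**3*(3*log(z) - 1)/9.
Then F(4) - F(1) = (-256/9 + 512*log(2)/3) - (-4/9) = -28 + 512*log(2)/3.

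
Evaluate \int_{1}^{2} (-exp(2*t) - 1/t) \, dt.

An antiderivative is F(t) = -exp(2*t)/2 - log(t).
Then F(2) - F(1) = (-exp(4)/2 - log(2)) - (-exp(2)/2) = -exp(4)/2 - log(2) + exp(2)/2.

-exp(4)/2 - log(2) + exp(2)/2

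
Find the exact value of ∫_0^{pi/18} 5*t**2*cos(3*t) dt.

-5/27 + 5*pi**2/1944 + 5*sqrt(3)*pi/162

Integrate by parts twice (u = t^2, dv = 5*cos(3*t) dt).
An antiderivative is F(t) = 5*t**2*sin(3*t)/3 + 10*t*cos(3*t)/9 - 10*sin(3*t)/27.
Then F(pi/18) - F(0) = (-5/27 + 5*pi**2/1944 + 5*sqrt(3)*pi/162) - (0) = -5/27 + 5*pi**2/1944 + 5*sqrt(3)*pi/162.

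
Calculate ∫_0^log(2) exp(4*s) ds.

15/4

Let u = exp(s), so du = exp(s) ds. When s = 0, u = 1; when s = log(2), u = 2.
The integral becomes ∫ u**3 du from 1 to 2, with antiderivative u**4/4.
Back in s: F(s) = exp(4*s)/4.
Then F(log(2)) - F(0) = (4) - (1/4) = 15/4.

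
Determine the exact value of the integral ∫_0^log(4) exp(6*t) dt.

1365/2

Let u = exp(t), so du = exp(t) dt. When t = 0, u = 1; when t = log(4), u = 4.
The integral becomes ∫ u**5 du from 1 to 4, with antiderivative u**6/6.
Back in t: F(t) = exp(6*t)/6.
Then F(log(4)) - F(0) = (2048/3) - (1/6) = 1365/2.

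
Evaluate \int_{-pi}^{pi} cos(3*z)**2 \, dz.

pi

Use the identity cos^2(3*z) = (1 + cos(6*z))/2.
An antiderivative is F(z) = z/2 + sin(6*z)/12.
Then F(pi) - F(-pi) = (pi/2) - (-pi/2) = pi.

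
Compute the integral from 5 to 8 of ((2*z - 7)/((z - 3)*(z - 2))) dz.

log(16/5)

Factor the denominator: z**2 - 5*z + 6 = (z - 2)(z - 3).
Partial fractions: (2*z - 7)/((z - 3)*(z - 2)) = 3/(z - 2) - 1/(z - 3).
An antiderivative is F(z) = -log(z - 3) + 3*log(z - 2).
Then F(8) - F(5) = (-log(5) + 3*log(2) + 3*log(3)) - (log(27/2)) = log(16/5).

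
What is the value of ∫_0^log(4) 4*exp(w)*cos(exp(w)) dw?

Let u = exp(w), so du = exp(w) dw. When w = 0, u = 1; when w = log(4), u = 4.
The integral becomes 4·∫ cos(u) du from 1 to 4, with antiderivative 4*sin(u).
Back in w: F(w) = 4*sin(exp(w)).
Then F(log(4)) - F(0) = (4*sin(4)) - (4*sin(1)) = -4*sin(1) + 4*sin(4).

-4*sin(1) + 4*sin(4)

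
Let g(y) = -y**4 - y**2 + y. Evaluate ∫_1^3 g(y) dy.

-796/15

By the power rule, an antiderivative is F(y) = -y**5/5 - y**3/3 + y**2/2.
Then F(3) - F(1) = (-531/10) - (-1/30) = -796/15.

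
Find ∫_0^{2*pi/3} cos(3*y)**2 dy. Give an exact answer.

pi/3

Use the identity cos^2(3*y) = (1 + cos(6*y))/2.
An antiderivative is F(y) = y/2 + sin(6*y)/12.
Then F(2*pi/3) - F(0) = (pi/3) - (0) = pi/3.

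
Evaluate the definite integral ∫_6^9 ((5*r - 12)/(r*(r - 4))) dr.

Factor the denominator: r**2 - 4*r = r(r - 4).
Partial fractions: (5*r - 12)/(r*(r - 4)) = 3/r + 2/(r - 4).
An antiderivative is F(r) = 3*log(r) + 2*log(r - 4).
Then F(9) - F(6) = (2*log(5) + 6*log(3)) - (3*log(3) + 5*log(2)) = -5*log(2) + 2*log(5) + 3*log(3).

-5*log(2) + 2*log(5) + 3*log(3)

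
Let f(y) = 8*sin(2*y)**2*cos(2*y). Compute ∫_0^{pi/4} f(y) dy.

Let u = sin(2*y), so du = 2*cos(2*y) dy. When y = 0, u = 0; when y = pi/4, u = 1.
The integral becomes 4·∫ u**2 du from 0 to 1, with antiderivative 4*u**3/3.
Back in y: F(y) = 4*sin(2*y)**3/3.
Then F(pi/4) - F(0) = (4/3) - (0) = 4/3.

4/3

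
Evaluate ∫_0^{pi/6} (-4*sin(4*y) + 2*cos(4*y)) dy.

-3/2 + sqrt(3)/4

An antiderivative is F(y) = sin(4*y)/2 + cos(4*y).
Then F(pi/6) - F(0) = (-1/2 + sqrt(3)/4) - (1) = -3/2 + sqrt(3)/4.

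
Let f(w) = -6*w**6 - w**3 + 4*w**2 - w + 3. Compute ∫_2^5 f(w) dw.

By the power rule, an antiderivative is F(w) = -6*w**7/7 - w**4/4 + 4*w**3/3 - w**2/2 + 3*w.
Then F(5) - F(2) = (-5623915/84) - (-2080/21) = -1871865/28.

-1871865/28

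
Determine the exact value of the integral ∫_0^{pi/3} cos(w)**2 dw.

Use the identity cos^2(w) = (1 + cos(2*w))/2.
An antiderivative is F(w) = w/2 + sin(2*w)/4.
Then F(pi/3) - F(0) = (sqrt(3)/8 + pi/6) - (0) = sqrt(3)/8 + pi/6.

sqrt(3)/8 + pi/6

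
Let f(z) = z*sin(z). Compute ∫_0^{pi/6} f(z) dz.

-sqrt(3)*pi/12 + 1/2

Integrate by parts once (u = z, dv = sin(z) dz).
An antiderivative is F(z) = -z*cos(z) + sin(z).
Then F(pi/6) - F(0) = (-sqrt(3)*pi/12 + 1/2) - (0) = -sqrt(3)*pi/12 + 1/2.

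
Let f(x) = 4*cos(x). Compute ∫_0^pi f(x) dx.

An antiderivative is F(x) = 4*sin(x).
Then F(pi) - F(0) = (0) - (0) = 0.

0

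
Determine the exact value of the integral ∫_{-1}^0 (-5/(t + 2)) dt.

-log(32)

An antiderivative is F(t) = -5*log(t + 2).
Then F(0) - F(-1) = (-log(32)) - (0) = -log(32).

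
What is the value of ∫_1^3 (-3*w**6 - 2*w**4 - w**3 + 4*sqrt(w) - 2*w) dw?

By the power rule, an antiderivative is F(w) = -3*w**7/7 - 2*w**5/5 - w**4/4 + 8*w**(3/2)/3 - w**2.
Then F(3) - F(1) = (-148923/140 + 8*sqrt(3)) - (247/420) = -111754/105 + 8*sqrt(3).

-111754/105 + 8*sqrt(3)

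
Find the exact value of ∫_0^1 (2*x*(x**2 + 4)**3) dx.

Let u = x**2 + 4, so du = 2*x dx. When x = 0, u = 4; when x = 1, u = 5.
The integral becomes ∫ u**3 du from 4 to 5, with antiderivative u**4/4.
Back in x: F(x) = (x**2 + 4)**4/4.
Then F(1) - F(0) = (625/4) - (64) = 369/4.

369/4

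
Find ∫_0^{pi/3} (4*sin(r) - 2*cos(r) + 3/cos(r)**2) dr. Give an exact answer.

2 + 2*sqrt(3)

An antiderivative is F(r) = -2*sin(r) - 4*cos(r) + 3*tan(r).
Then F(pi/3) - F(0) = (-2 + 2*sqrt(3)) - (-4) = 2 + 2*sqrt(3).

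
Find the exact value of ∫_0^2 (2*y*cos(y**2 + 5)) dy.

Let u = y**2 + 5, so du = 2*y dy. When y = 0, u = 5; when y = 2, u = 9.
The integral becomes ∫ cos(u) du from 5 to 9, with antiderivative sin(u).
Back in y: F(y) = sin(y**2 + 5).
Then F(2) - F(0) = (sin(9)) - (sin(5)) = sin(9) - sin(5).

sin(9) - sin(5)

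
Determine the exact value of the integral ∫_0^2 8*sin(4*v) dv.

Let u = 4*v, so du = 4 dv. When v = 0, u = 0; when v = 2, u = 8.
The integral becomes 2·∫ sin(u) du from 0 to 8, with antiderivative -2*cos(u).
Back in v: F(v) = -2*cos(4*v).
Then F(2) - F(0) = (-2*cos(8)) - (-2) = 2 - 2*cos(8).

2 - 2*cos(8)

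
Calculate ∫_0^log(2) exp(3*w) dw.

7/3

Let u = exp(w), so du = exp(w) dw. When w = 0, u = 1; when w = log(2), u = 2.
The integral becomes ∫ u**2 du from 1 to 2, with antiderivative u**3/3.
Back in w: F(w) = exp(3*w)/3.
Then F(log(2)) - F(0) = (8/3) - (1/3) = 7/3.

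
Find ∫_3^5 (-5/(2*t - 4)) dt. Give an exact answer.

-5*log(3)/2

An antiderivative is F(t) = -5*log(2*t - 4)/2.
Then F(5) - F(3) = (-5*log(6)/2) - (-5*log(2)/2) = -5*log(3)/2.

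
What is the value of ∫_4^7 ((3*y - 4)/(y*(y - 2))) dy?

Factor the denominator: y**2 - 2*y = y(y - 2).
Partial fractions: (3*y - 4)/(y*(y - 2)) = 2/y + 1/(y - 2).
An antiderivative is F(y) = 2*log(y) + log(y - 2).
Then F(7) - F(4) = (log(5) + 2*log(7)) - (log(32)) = -5*log(2) + log(5) + 2*log(7).

-5*log(2) + log(5) + 2*log(7)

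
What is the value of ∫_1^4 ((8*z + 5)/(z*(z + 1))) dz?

3*log(5) + 7*log(2)

Factor the denominator: z**2 + z = (z + 1)z.
Partial fractions: (8*z + 5)/(z*(z + 1)) = 3/(z + 1) + 5/z.
An antiderivative is F(z) = 5*log(z) + 3*log(z + 1).
Then F(4) - F(1) = (3*log(5) + 10*log(2)) - (log(8)) = 3*log(5) + 7*log(2).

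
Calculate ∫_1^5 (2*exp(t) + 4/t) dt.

An antiderivative is F(t) = 2*exp(t) + 4*log(t).
Then F(5) - F(1) = (4*log(5) + 2*exp(5)) - (2*exp(1)) = -2*exp(1) + 4*log(5) + 2*exp(5).

-2*exp(1) + 4*log(5) + 2*exp(5)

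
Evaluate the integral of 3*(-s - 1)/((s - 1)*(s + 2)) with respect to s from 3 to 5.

log(5/28)

Factor the denominator: s**2 + s - 2 = (s + 2)(s - 1).
Partial fractions: 3*(-s - 1)/((s - 1)*(s + 2)) = -1/(s + 2) - 2/(s - 1).
An antiderivative is F(s) = -2*log(s - 1) - log(s + 2).
Then F(5) - F(3) = (-4*log(2) - log(7)) - (-log(20)) = log(5/28).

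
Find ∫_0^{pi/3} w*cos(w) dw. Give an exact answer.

Integrate by parts once (u = w, dv = cos(w) dw).
An antiderivative is F(w) = w*sin(w) + cos(w).
Then F(pi/3) - F(0) = (1/2 + sqrt(3)*pi/6) - (1) = -1/2 + sqrt(3)*pi/6.

-1/2 + sqrt(3)*pi/6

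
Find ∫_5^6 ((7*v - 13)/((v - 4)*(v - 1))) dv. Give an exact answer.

Factor the denominator: v**2 - 5*v + 4 = (v - 1)(v - 4).
Partial fractions: (7*v - 13)/((v - 4)*(v - 1)) = 2/(v - 1) + 5/(v - 4).
An antiderivative is F(v) = 5*log(v - 4) + 2*log(v - 1).
Then F(6) - F(5) = (2*log(5) + 5*log(2)) - (log(16)) = log(50).

log(50)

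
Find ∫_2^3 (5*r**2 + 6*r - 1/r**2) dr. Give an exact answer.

93/2

By the power rule, an antiderivative is F(r) = 5*r**3/3 + 3*r**2 + 1/r.
Then F(3) - F(2) = (217/3) - (155/6) = 93/2.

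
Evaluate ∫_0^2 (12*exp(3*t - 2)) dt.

-(4 - 4*exp(6))*exp(-2)

Let u = 3*t - 2, so du = 3 dt. When t = 0, u = -2; when t = 2, u = 4.
The integral becomes 4·∫ exp(u) du from -2 to 4, with antiderivative 4*exp(u).
Back in t: F(t) = 4*exp(3*t - 2).
Then F(2) - F(0) = (4*exp(4)) - (4*exp(-2)) = -(4 - 4*exp(6))*exp(-2).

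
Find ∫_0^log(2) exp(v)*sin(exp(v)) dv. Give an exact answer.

Let u = exp(v), so du = exp(v) dv. When v = 0, u = 1; when v = log(2), u = 2.
The integral becomes ∫ sin(u) du from 1 to 2, with antiderivative -cos(u).
Back in v: F(v) = -cos(exp(v)).
Then F(log(2)) - F(0) = (-cos(2)) - (-cos(1)) = -cos(2) + cos(1).

-cos(2) + cos(1)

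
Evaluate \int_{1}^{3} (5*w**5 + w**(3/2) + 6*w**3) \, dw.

18*sqrt(3)/5 + 10894/15

By the power rule, an antiderivative is F(w) = 5*w**6/6 + 2*w**(5/2)/5 + 3*w**4/2.
Then F(3) - F(1) = (18*sqrt(3)/5 + 729) - (41/15) = 18*sqrt(3)/5 + 10894/15.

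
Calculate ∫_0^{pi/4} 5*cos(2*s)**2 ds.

5*pi/8

Use the identity cos^2(2*s) = (1 + cos(4*s))/2.
An antiderivative is F(s) = 5*s/2 + 5*sin(4*s)/8.
Then F(pi/4) - F(0) = (5*pi/8) - (0) = 5*pi/8.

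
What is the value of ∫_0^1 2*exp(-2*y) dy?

1 - exp(-2)

An antiderivative is F(y) = -exp(-2*y).
Then F(1) - F(0) = (-exp(-2)) - (-1) = 1 - exp(-2).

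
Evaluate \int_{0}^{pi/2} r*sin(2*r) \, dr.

Integrate by parts once (u = r, dv = sin(2*r) dr).
An antiderivative is F(r) = -r*cos(2*r)/2 + sin(2*r)/4.
Then F(pi/2) - F(0) = (pi/4) - (0) = pi/4.

pi/4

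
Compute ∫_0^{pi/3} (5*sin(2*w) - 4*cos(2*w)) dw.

An antiderivative is F(w) = -2*sin(2*w) - 5*cos(2*w)/2.
Then F(pi/3) - F(0) = (5/4 - sqrt(3)) - (-5/2) = 15/4 - sqrt(3).

15/4 - sqrt(3)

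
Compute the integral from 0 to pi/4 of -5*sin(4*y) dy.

-5/2

An antiderivative is F(y) = 5*cos(4*y)/4.
Then F(pi/4) - F(0) = (-5/4) - (5/4) = -5/2.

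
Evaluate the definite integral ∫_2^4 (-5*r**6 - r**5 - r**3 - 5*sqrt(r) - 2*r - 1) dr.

By the power rule, an antiderivative is F(r) = -5*r**7/7 - r**6/6 - r**4/4 - 10*r**(3/2)/3 - r**2 - r.
Then F(4) - F(2) = (-262420/21) - (-2354/21 - 20*sqrt(2)/3) = -260066/21 + 20*sqrt(2)/3.

-260066/21 + 20*sqrt(2)/3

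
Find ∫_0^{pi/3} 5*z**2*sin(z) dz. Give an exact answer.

Integrate by parts twice (u = z^2, dv = 5*sin(z) dz).
An antiderivative is F(z) = -5*z**2*cos(z) + 10*z*sin(z) + 10*cos(z).
Then F(pi/3) - F(0) = (-5*pi**2/18 + 5 + 5*sqrt(3)*pi/3) - (10) = -5 - 5*pi**2/18 + 5*sqrt(3)*pi/3.

-5 - 5*pi**2/18 + 5*sqrt(3)*pi/3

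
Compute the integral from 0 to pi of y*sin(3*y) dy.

Integrate by parts once (u = y, dv = sin(3*y) dy).
An antiderivative is F(y) = -y*cos(3*y)/3 + sin(3*y)/9.
Then F(pi) - F(0) = (pi/3) - (0) = pi/3.

pi/3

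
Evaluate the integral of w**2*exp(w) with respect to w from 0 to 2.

Integrate by parts twice (u = w^2, dv = exp(w) dw).
An antiderivative is F(w) = (w**2 - 2*w + 2)*exp(w).
Then F(2) - F(0) = (2*exp(2)) - (2) = -2 + 2*exp(2).

-2 + 2*exp(2)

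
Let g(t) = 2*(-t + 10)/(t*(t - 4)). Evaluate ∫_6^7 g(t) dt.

-5*log(7) + 2*log(2) + 8*log(3)

Factor the denominator: t**2 - 4*t = t(t - 4).
Partial fractions: 2*(-t + 10)/(t*(t - 4)) = -5/t + 3/(t - 4).
An antiderivative is F(t) = -5*log(t) + 3*log(t - 4).
Then F(7) - F(6) = (-5*log(7) + 3*log(3)) - (-5*log(3) - 2*log(2)) = -5*log(7) + 2*log(2) + 8*log(3).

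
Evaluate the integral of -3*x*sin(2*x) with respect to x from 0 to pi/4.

-3/4

Integrate by parts once (u = x, dv = -3*sin(2*x) dx).
An antiderivative is F(x) = 3*x*cos(2*x)/2 - 3*sin(2*x)/4.
Then F(pi/4) - F(0) = (-3/4) - (0) = -3/4.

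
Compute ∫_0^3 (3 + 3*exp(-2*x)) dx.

21/2 - 3*exp(-6)/2

An antiderivative is F(x) = 3*x - 3*exp(-2*x)/2.
Then F(3) - F(0) = (9 - 3*exp(-6)/2) - (-3/2) = 21/2 - 3*exp(-6)/2.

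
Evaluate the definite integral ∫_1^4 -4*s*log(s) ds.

15 - 64*log(2)

Integrate by parts once (u = ln s, dv = -4*s ds).
An antiderivative is F(s) = -s**2*(2*log(s) - 1).
Then F(4) - F(1) = (16 - 64*log(2)) - (1) = 15 - 64*log(2).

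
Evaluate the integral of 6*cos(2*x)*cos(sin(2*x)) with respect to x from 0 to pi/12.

Let u = sin(2*x), so du = 2*cos(2*x) dx. When x = 0, u = 0; when x = pi/12, u = 1/2.
The integral becomes 3·∫ cos(u) du from 0 to 1/2, with antiderivative 3*sin(u).
Back in x: F(x) = 3*sin(sin(2*x)).
Then F(pi/12) - F(0) = (3*sin(1/2)) - (0) = 3*sin(1/2).

3*sin(1/2)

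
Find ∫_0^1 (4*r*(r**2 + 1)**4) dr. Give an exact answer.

62/5

Let u = r**2 + 1, so du = 2*r dr. When r = 0, u = 1; when r = 1, u = 2.
The integral becomes 2·∫ u**4 du from 1 to 2, with antiderivative 2*u**5/5.
Back in r: F(r) = 2*(r**2 + 1)**5/5.
Then F(1) - F(0) = (64/5) - (2/5) = 62/5.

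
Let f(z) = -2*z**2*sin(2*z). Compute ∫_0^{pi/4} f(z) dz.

1/2 - pi/4

Integrate by parts twice (u = z^2, dv = -2*sin(2*z) dz).
An antiderivative is F(z) = z**2*cos(2*z) - z*sin(2*z) - cos(2*z)/2.
Then F(pi/4) - F(0) = (-pi/4) - (-1/2) = 1/2 - pi/4.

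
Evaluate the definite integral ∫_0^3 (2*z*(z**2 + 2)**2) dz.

441

Let u = z**2 + 2, so du = 2*z dz. When z = 0, u = 2; when z = 3, u = 11.
The integral becomes ∫ u**2 du from 2 to 11, with antiderivative u**3/3.
Back in z: F(z) = (z**2 + 2)**3/3.
Then F(3) - F(0) = (1331/3) - (8/3) = 441.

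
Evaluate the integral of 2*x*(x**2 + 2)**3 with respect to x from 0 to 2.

320

Let u = x**2 + 2, so du = 2*x dx. When x = 0, u = 2; when x = 2, u = 6.
The integral becomes ∫ u**3 du from 2 to 6, with antiderivative u**4/4.
Back in x: F(x) = (x**2 + 2)**4/4.
Then F(2) - F(0) = (324) - (4) = 320.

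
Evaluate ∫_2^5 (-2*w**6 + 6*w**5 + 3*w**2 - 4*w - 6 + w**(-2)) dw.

By the power rule, an antiderivative is F(w) = -2*w**7/7 + w**6 + w**3 - 2*w**2 - 6*w - 1/w.
Then F(5) - F(2) = (-232807/35) - (209/14) = -466659/70.

-466659/70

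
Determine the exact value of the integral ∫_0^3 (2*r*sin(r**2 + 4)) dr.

-cos(13) + cos(4)

Let u = r**2 + 4, so du = 2*r dr. When r = 0, u = 4; when r = 3, u = 13.
The integral becomes ∫ sin(u) du from 4 to 13, with antiderivative -cos(u).
Back in r: F(r) = -cos(r**2 + 4).
Then F(3) - F(0) = (-cos(13)) - (-cos(4)) = -cos(13) + cos(4).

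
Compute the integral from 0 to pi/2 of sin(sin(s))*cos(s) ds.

Let u = sin(s), so du = cos(s) ds. When s = 0, u = 0; when s = pi/2, u = 1.
The integral becomes ∫ sin(u) du from 0 to 1, with antiderivative -cos(u).
Back in s: F(s) = -cos(sin(s)).
Then F(pi/2) - F(0) = (-cos(1)) - (-1) = 1 - cos(1).

1 - cos(1)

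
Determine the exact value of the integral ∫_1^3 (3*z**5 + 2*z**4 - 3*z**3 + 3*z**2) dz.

2134/5

By the power rule, an antiderivative is F(z) = z**6/2 + 2*z**5/5 - 3*z**4/4 + z**3.
Then F(3) - F(1) = (8559/20) - (23/20) = 2134/5.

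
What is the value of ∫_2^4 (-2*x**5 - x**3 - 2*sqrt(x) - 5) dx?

By the power rule, an antiderivative is F(x) = -x**6/3 - x**4/4 - 4*x**(3/2)/3 - 5*x.
Then F(4) - F(2) = (-1460) - (-106/3 - 8*sqrt(2)/3) = -4274/3 + 8*sqrt(2)/3.

-4274/3 + 8*sqrt(2)/3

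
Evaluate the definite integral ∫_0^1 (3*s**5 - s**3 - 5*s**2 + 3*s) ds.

1/12

By the power rule, an antiderivative is F(s) = s**6/2 - s**4/4 - 5*s**3/3 + 3*s**2/2.
Then F(1) - F(0) = (1/12) - (0) = 1/12.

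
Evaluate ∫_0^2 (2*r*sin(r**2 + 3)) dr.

Let u = r**2 + 3, so du = 2*r dr. When r = 0, u = 3; when r = 2, u = 7.
The integral becomes ∫ sin(u) du from 3 to 7, with antiderivative -cos(u).
Back in r: F(r) = -cos(r**2 + 3).
Then F(2) - F(0) = (-cos(7)) - (-cos(3)) = cos(3) - cos(7).

cos(3) - cos(7)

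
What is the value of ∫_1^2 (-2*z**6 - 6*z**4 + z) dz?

By the power rule, an antiderivative is F(z) = -2*z**7/7 - 6*z**5/5 + z**2/2.
Then F(2) - F(1) = (-2554/35) - (-69/70) = -5039/70.

-5039/70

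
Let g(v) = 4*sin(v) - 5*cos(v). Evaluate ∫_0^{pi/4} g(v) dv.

4 - 9*sqrt(2)/2

An antiderivative is F(v) = -5*sin(v) - 4*cos(v).
Then F(pi/4) - F(0) = (-9*sqrt(2)/2) - (-4) = 4 - 9*sqrt(2)/2.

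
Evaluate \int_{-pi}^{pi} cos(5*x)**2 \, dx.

Use the identity cos^2(5*x) = (1 + cos(10*x))/2.
An antiderivative is F(x) = x/2 + sin(10*x)/20.
Then F(pi) - F(-pi) = (pi/2) - (-pi/2) = pi.

pi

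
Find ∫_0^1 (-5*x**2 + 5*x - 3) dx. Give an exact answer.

-13/6

By the power rule, an antiderivative is F(x) = -5*x**3/3 + 5*x**2/2 - 3*x.
Then F(1) - F(0) = (-13/6) - (0) = -13/6.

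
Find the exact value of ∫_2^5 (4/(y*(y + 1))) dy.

-8*log(2) + 4*log(5)

Factor the denominator: y**2 + y = (y + 1)y.
Partial fractions: 4/(y*(y + 1)) = -4/(y + 1) + 4/y.
An antiderivative is F(y) = 4*log(y) - 4*log(y + 1).
Then F(5) - F(2) = (-4*log(3) - 4*log(2) + 4*log(5)) - (log(16/81)) = -8*log(2) + 4*log(5).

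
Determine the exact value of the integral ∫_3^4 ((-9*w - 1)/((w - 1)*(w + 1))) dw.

Factor the denominator: w**2 - 1 = (w + 1)(w - 1).
Partial fractions: (-9*w - 1)/((w - 1)*(w + 1)) = -4/(w + 1) - 5/(w - 1).
An antiderivative is F(w) = -5*log(w - 1) - 4*log(w + 1).
Then F(4) - F(3) = (-4*log(5) - 5*log(3)) - (-13*log(2)) = -4*log(5) - 5*log(3) + 13*log(2).

-4*log(5) - 5*log(3) + 13*log(2)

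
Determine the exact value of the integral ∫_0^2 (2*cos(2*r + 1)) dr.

Let u = 2*r + 1, so du = 2 dr. When r = 0, u = 1; when r = 2, u = 5.
The integral becomes ∫ cos(u) du from 1 to 5, with antiderivative sin(u).
Back in r: F(r) = sin(2*r + 1).
Then F(2) - F(0) = (sin(5)) - (sin(1)) = sin(5) - sin(1).

sin(5) - sin(1)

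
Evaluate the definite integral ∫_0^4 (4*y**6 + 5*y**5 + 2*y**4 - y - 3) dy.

By the power rule, an antiderivative is F(y) = 4*y**7/7 + 5*y**6/6 + 2*y**5/5 - y**2/2 - 3*y.
Then F(4) - F(0) = (1382348/105) - (0) = 1382348/105.

1382348/105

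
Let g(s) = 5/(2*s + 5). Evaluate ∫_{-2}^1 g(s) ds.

5*log(7)/2

An antiderivative is F(s) = 5*log(2*s + 5)/2.
Then F(1) - F(-2) = (5*log(7)/2) - (0) = 5*log(7)/2.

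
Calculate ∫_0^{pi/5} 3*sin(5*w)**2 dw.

Use the identity sin^2(5*w) = (1 - cos(10*w))/2.
An antiderivative is F(w) = 3*w/2 - 3*sin(10*w)/20.
Then F(pi/5) - F(0) = (3*pi/10) - (0) = 3*pi/10.

3*pi/10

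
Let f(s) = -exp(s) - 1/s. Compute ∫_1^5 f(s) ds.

-exp(5) - log(5) + exp(1)

An antiderivative is F(s) = -exp(s) - log(s).
Then F(5) - F(1) = (-exp(5) - log(5)) - (-exp(1)) = -exp(5) - log(5) + exp(1).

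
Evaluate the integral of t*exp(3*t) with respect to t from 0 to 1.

1/9 + 2*exp(3)/9

Integrate by parts once (u = t, dv = exp(3*t) dt).
An antiderivative is F(t) = (3*t - 1)*exp(3*t)/9.
Then F(1) - F(0) = (2*exp(3)/9) - (-1/9) = 1/9 + 2*exp(3)/9.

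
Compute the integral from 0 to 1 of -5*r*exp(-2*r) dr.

Integrate by parts once (u = r, dv = -5*exp(-2*r) dr).
An antiderivative is F(r) = (10*r + 5)*exp(-2*r)/4.
Then F(1) - F(0) = (15*exp(-2)/4) - (5/4) = -5/4 + 15*exp(-2)/4.

-5/4 + 15*exp(-2)/4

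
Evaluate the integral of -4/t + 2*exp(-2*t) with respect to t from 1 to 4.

An antiderivative is F(t) = -4*log(t) - exp(-2*t).
Then F(4) - F(1) = (-8*log(2) - exp(-8)) - (-exp(-2)) = -8*log(2) - exp(-8) + exp(-2).

-8*log(2) - exp(-8) + exp(-2)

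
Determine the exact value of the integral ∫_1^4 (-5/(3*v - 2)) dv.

An antiderivative is F(v) = -5*log(3*v - 2)/3.
Then F(4) - F(1) = (-5*log(10)/3) - (0) = -5*log(10)/3.

-5*log(10)/3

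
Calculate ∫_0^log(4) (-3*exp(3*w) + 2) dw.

An antiderivative is F(w) = -exp(3*w) + 2*w.
Then F(log(4)) - F(0) = (-64 + 4*log(2)) - (-1) = -63 + log(16).

-63 + log(16)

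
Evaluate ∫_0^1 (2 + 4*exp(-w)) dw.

An antiderivative is F(w) = 2*w - 4*exp(-w).
Then F(1) - F(0) = (2 - 4*exp(-1)) - (-4) = 6 - 4*exp(-1).

6 - 4*exp(-1)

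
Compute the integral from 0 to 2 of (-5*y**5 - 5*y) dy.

-190/3

By the power rule, an antiderivative is F(y) = -5*y**6/6 - 5*y**2/2.
Then F(2) - F(0) = (-190/3) - (0) = -190/3.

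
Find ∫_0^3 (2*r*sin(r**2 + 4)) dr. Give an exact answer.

-cos(13) + cos(4)

Let u = r**2 + 4, so du = 2*r dr. When r = 0, u = 4; when r = 3, u = 13.
The integral becomes ∫ sin(u) du from 4 to 13, with antiderivative -cos(u).
Back in r: F(r) = -cos(r**2 + 4).
Then F(3) - F(0) = (-cos(13)) - (-cos(4)) = -cos(13) + cos(4).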